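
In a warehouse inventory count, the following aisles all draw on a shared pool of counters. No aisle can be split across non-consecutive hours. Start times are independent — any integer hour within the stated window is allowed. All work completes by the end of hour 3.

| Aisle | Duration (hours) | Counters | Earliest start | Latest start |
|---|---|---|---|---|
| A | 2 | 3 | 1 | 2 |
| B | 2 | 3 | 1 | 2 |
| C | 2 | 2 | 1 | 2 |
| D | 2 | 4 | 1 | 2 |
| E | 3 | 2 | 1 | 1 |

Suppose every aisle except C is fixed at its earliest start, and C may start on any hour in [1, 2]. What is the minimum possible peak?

14

C@1: h1:14  h2:14  h3:2 → peak 14
C@2: h1:12  h2:14  h3:4 → peak 14
Best is C@1, peak 14.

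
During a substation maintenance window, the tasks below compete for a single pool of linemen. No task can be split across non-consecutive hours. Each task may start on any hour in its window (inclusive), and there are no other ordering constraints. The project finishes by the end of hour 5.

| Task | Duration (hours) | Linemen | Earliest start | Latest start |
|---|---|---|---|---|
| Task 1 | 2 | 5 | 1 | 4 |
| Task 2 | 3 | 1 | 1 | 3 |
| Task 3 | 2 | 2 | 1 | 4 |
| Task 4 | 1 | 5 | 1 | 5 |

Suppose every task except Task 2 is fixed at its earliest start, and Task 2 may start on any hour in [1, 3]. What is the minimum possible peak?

12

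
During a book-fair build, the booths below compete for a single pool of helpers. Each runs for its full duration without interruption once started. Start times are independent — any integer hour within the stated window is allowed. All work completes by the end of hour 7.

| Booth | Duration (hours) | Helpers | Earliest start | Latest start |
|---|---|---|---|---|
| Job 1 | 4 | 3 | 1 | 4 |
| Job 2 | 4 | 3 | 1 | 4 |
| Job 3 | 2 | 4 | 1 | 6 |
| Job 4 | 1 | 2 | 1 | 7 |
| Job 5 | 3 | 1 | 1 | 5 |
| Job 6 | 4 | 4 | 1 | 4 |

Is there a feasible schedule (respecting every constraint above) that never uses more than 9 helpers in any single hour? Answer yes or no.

no

The minimum achievable peak is 10; 9 < 10, so no feasible schedule stays within the cap.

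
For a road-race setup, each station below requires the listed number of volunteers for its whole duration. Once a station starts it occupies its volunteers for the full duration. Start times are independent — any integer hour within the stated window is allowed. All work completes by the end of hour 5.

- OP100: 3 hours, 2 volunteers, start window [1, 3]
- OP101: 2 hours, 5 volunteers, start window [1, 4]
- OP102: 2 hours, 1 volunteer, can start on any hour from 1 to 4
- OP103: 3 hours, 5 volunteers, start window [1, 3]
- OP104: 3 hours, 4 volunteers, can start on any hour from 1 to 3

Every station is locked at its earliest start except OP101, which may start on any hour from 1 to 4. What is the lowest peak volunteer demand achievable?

OP101@1: h1:17  h2:17  h3:11  h4:0  h5:0 → peak 17
OP101@2: h1:12  h2:17  h3:16  h4:0  h5:0 → peak 17
OP101@3: h1:12  h2:12  h3:16  h4:5  h5:0 → peak 16
OP101@4: h1:12  h2:12  h3:11  h4:5  h5:5 → peak 12
Best is OP101@4, peak 12.

12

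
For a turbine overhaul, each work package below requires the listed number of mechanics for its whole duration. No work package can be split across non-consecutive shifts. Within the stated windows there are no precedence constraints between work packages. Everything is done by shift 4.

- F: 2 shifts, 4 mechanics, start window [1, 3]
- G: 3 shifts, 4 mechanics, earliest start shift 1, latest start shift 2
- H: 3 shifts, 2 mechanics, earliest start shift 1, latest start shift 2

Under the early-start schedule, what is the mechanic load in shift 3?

6

At early start, shift 3 has: G, H.
Demand: 4 + 2 = 6.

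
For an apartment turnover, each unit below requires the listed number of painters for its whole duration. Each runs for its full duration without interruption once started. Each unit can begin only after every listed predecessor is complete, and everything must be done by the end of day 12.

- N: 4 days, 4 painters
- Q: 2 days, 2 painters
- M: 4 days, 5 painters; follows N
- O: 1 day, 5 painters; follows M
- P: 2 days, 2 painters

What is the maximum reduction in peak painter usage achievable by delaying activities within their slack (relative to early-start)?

Early-start peak: d1:8  d2:8  d3:4  d4:4  d5:5  d6:5  d7:5  d8:5  d9:5  d10:0  d11:0  d12:0 ⇒ 8.
Leveled (N@1, Q@5, M@7, O@11, P@5): d1:4  d2:4  d3:4  d4:4  d5:4  d6:4  d7:5  d8:5  d9:5  d10:5  d11:5  d12:0 ⇒ 5.
Reduction 8 − 5 = 3.

3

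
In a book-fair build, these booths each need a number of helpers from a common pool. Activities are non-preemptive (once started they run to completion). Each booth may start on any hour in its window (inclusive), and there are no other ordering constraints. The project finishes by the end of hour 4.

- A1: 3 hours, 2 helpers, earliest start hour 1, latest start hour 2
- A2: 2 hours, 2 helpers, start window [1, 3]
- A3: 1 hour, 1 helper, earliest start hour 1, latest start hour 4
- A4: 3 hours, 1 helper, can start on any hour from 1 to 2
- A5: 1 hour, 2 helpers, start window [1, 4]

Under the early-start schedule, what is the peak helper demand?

Early-start schedule: A1@1, A2@1, A3@1, A4@1, A5@1.
Load per hour: hour 1: 8, hour 2: 5, hour 3: 3, hour 4: 0.
Peak is 8.

8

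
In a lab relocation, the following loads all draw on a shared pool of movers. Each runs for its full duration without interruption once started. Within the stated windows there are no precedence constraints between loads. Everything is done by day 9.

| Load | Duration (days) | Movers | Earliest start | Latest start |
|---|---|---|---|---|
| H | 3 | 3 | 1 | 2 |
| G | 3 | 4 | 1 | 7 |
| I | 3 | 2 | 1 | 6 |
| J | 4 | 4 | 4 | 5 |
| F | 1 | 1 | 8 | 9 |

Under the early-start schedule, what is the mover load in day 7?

At early start, day 7 has: J.
Demand: 4 = 4.

4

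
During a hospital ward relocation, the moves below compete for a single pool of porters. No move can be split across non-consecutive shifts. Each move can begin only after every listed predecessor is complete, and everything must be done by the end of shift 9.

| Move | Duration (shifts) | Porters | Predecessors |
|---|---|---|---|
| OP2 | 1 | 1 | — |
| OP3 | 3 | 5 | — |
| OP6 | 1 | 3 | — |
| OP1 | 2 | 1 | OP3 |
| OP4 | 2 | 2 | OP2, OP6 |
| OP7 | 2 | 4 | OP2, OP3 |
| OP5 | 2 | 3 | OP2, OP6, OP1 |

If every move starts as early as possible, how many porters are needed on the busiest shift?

9

Early-start schedule: OP2@1, OP3@1, OP6@1, OP1@4, OP4@2, OP7@4, OP5@6.
Load per shift: shift 1: 9, shift 2: 7, shift 3: 7, shift 4: 5, shift 5: 5, shift 6: 3, shift 7: 3, shift 8: 0, shift 9: 0.
Peak is 9.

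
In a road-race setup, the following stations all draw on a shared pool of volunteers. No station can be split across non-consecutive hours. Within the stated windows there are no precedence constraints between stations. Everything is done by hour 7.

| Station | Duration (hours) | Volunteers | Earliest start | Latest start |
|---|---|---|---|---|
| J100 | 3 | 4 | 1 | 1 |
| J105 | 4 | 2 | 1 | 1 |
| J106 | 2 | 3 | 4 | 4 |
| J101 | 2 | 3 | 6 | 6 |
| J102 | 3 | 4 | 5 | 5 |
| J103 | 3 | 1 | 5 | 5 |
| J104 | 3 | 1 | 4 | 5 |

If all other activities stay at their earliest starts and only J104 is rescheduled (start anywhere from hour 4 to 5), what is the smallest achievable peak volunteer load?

9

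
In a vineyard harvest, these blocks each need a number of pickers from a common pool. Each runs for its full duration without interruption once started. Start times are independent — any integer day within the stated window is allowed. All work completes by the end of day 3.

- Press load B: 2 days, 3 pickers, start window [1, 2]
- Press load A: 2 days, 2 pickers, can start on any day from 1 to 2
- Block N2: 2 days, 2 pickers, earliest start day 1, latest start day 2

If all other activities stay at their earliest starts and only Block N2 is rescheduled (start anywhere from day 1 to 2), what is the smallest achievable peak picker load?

7

Block N2@1: d1:7  d2:7  d3:0 → peak 7
Block N2@2: d1:5  d2:7  d3:2 → peak 7
Best is Block N2@1, peak 7.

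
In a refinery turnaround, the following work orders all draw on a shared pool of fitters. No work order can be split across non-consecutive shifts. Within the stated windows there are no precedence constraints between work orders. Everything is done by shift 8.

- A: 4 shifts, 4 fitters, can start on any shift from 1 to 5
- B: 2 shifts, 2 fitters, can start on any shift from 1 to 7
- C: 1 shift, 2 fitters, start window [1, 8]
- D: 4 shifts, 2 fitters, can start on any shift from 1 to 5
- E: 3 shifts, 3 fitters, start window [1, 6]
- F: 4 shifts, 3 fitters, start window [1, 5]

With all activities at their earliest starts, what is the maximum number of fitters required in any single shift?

16

Early-start schedule: A@1, B@1, C@1, D@1, E@1, F@1.
Load per shift: shift 1: 16, shift 2: 14, shift 3: 12, shift 4: 9, shift 5: 0, shift 6: 0, shift 7: 0, shift 8: 0.
Peak is 16.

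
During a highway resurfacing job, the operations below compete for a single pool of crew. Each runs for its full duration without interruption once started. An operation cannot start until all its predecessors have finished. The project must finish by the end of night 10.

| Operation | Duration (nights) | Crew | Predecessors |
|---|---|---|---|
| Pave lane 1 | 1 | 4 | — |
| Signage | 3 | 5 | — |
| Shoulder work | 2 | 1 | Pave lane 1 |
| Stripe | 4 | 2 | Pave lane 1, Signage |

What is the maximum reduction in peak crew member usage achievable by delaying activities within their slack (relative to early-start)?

Early-start peak: n1:9  n2:6  n3:6  n4:2  n5:2  n6:2  n7:2  n8:0  n9:0  n10:0 ⇒ 9.
Leveled (Pave lane 1@1, Signage@2, Shoulder work@5, Stripe@5): n1:4  n2:5  n3:5  n4:5  n5:3  n6:3  n7:2  n8:2  n9:0  n10:0 ⇒ 5.
Reduction 9 − 5 = 4.

4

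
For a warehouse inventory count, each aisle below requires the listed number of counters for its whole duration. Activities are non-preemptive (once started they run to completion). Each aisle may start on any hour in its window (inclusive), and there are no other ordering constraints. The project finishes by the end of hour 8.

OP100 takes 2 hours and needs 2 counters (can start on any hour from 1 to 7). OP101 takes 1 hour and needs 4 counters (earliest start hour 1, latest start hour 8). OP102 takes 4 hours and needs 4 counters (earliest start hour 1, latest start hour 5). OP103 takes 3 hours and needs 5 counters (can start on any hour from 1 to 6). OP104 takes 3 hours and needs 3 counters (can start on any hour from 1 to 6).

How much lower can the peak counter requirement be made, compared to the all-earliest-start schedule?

Early-start peak: h1:18  h2:14  h3:12  h4:4  h5:0  h6:0  h7:0  h8:0 ⇒ 18.
Leveled (OP100@1, OP101@1, OP102@2, OP103@6, OP104@3): h1:6  h2:6  h3:7  h4:7  h5:7  h6:5  h7:5  h8:5 ⇒ 7.
Reduction 18 − 7 = 11.

11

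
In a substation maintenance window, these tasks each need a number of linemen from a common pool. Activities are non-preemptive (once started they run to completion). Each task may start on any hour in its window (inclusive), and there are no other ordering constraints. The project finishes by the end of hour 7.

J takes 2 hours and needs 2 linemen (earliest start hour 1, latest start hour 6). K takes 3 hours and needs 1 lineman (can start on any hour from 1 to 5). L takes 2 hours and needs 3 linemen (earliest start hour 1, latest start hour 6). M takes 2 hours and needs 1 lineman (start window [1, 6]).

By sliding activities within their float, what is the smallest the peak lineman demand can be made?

3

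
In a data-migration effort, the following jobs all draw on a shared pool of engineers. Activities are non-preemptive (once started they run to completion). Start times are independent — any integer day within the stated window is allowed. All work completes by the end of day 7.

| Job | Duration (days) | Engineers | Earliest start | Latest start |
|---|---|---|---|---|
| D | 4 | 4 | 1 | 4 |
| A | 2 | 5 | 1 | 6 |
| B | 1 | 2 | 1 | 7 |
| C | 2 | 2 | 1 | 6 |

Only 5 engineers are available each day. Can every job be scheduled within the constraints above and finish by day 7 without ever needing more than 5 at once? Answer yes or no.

no

The minimum achievable peak is 6; 5 < 6, so no feasible schedule stays within the cap.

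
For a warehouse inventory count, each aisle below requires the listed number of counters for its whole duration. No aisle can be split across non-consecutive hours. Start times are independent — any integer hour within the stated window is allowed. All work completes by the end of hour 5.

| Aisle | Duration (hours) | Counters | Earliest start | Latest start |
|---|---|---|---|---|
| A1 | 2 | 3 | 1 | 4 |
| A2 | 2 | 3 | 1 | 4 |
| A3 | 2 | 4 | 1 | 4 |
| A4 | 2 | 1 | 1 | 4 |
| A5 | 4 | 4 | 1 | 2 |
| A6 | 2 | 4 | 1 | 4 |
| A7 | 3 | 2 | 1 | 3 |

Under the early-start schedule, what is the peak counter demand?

21

Early-start schedule: A1@1, A2@1, A3@1, A4@1, A5@1, A6@1, A7@1.
Load per hour: hour 1: 21, hour 2: 21, hour 3: 6, hour 4: 4, hour 5: 0.
Peak is 21.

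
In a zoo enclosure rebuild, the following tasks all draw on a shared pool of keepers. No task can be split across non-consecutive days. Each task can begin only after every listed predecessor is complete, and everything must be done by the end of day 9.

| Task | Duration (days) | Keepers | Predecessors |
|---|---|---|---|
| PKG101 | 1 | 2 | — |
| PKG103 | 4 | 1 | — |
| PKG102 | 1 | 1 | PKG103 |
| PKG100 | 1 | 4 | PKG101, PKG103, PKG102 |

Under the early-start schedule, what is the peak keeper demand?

Early-start schedule: PKG101@1, PKG103@1, PKG102@5, PKG100@6.
Load per day: day 1: 3, day 2: 1, day 3: 1, day 4: 1, day 5: 1, day 6: 4, day 7: 0, day 8: 0, day 9: 0.
Peak is 4.

4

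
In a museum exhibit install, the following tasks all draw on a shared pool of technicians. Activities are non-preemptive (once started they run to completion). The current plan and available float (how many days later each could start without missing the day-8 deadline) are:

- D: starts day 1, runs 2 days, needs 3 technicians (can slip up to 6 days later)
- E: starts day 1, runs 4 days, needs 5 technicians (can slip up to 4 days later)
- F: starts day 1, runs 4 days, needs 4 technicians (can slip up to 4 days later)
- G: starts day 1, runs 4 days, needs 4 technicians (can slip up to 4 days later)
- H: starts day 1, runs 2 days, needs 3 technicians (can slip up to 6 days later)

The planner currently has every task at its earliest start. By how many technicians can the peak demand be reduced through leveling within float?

Early-start peak: d1:19  d2:19  d3:13  d4:13  d5:0  d6:0  d7:0  d8:0 ⇒ 19.
Leveled (D@1, E@1, F@5, G@5, H@3): d1:8  d2:8  d3:8  d4:8  d5:8  d6:8  d7:8  d8:8 ⇒ 8.
Reduction 19 − 8 = 11.

11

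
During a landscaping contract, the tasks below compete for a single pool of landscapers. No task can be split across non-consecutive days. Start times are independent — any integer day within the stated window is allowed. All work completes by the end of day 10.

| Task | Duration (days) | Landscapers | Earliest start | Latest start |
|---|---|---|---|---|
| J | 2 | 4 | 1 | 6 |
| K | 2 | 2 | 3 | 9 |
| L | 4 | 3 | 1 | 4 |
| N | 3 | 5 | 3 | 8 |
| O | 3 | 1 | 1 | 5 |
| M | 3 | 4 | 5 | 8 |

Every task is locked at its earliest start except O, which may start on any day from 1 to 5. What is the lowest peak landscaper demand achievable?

O@1: d1:8  d2:8  d3:11  d4:10  d5:9  d6:4  d7:4  d8:0  d9:0  d10:0 → peak 11
O@2: d1:7  d2:8  d3:11  d4:11  d5:9  d6:4  d7:4  d8:0  d9:0  d10:0 → peak 11
O@3: d1:7  d2:7  d3:11  d4:11  d5:10  d6:4  d7:4  d8:0  d9:0  d10:0 → peak 11
O@4: d1:7  d2:7  d3:10  d4:11  d5:10  d6:5  d7:4  d8:0  d9:0  d10:0 → peak 11
O@5: d1:7  d2:7  d3:10  d4:10  d5:10  d6:5  d7:5  d8:0  d9:0  d10:0 → peak 10
Best is O@5, peak 10.

10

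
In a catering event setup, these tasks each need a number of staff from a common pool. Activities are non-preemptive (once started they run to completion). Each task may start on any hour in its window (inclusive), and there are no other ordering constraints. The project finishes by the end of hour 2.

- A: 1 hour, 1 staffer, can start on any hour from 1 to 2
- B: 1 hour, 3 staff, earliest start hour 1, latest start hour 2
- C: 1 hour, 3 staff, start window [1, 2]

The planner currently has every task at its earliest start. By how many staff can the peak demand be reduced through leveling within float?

3

Early-start peak: h1:7  h2:0 ⇒ 7.
Leveled (A@1, B@1, C@2): h1:4  h2:3 ⇒ 4.
Reduction 7 − 4 = 3.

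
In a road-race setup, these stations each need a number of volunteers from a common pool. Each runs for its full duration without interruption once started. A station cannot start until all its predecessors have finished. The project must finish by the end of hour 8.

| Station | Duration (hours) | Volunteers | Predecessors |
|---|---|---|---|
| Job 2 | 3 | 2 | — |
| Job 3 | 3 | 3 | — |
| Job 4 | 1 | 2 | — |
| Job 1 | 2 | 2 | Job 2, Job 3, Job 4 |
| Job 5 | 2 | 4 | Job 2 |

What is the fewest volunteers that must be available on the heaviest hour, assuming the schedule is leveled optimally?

Early-start (Job 2@1, Job 3@1, Job 4@1, Job 1@4, Job 5@4) gives peak 7: h1:7  h2:5  h3:5  h4:6  h5:6  h6:0  h7:0  h8:0.
Shift Job 4→4, Job 1→5, Job 5→7.
Schedule Job 2@1, Job 3@1, Job 4@4, Job 1@5, Job 5@7: h1:5  h2:5  h3:5  h4:2  h5:2  h6:2  h7:4  h8:4 — peak 5.

5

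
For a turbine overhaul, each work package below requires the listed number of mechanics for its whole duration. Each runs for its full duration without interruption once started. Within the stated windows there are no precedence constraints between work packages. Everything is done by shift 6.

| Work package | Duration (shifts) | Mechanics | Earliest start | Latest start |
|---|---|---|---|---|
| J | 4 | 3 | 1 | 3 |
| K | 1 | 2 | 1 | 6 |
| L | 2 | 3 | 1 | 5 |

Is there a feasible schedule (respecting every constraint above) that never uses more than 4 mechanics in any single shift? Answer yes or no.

The minimum achievable peak is 5; 4 < 5, so no feasible schedule stays within the cap.

no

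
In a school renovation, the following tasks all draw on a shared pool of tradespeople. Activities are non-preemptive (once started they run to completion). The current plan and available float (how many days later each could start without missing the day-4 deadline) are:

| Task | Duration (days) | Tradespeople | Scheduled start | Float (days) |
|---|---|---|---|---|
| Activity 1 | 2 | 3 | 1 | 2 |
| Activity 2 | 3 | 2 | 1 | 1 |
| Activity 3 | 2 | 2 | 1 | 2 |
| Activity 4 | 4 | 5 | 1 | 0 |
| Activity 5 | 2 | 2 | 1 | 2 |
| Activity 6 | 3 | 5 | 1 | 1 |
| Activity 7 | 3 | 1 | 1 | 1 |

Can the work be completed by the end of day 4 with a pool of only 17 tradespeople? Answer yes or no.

yes

Schedule Activity 1@1, Activity 2@1, Activity 3@3, Activity 4@1, Activity 5@3, Activity 6@1, Activity 7@1: d1:16  d2:16  d3:17  d4:9 — peak 17 ≤ 17.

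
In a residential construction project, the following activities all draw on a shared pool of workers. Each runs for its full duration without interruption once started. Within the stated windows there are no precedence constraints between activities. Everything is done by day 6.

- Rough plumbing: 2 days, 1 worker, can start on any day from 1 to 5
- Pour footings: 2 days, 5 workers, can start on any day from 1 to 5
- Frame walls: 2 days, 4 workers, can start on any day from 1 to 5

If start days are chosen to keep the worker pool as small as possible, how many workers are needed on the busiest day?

5

Early-start (Rough plumbing@1, Pour footings@1, Frame walls@1) gives peak 10: d1:10  d2:10  d3:0  d4:0  d5:0  d6:0.
Shift Pour footings→3.
Schedule Rough plumbing@1, Pour footings@3, Frame walls@1: d1:5  d2:5  d3:5  d4:5  d5:0  d6:0 — peak 5.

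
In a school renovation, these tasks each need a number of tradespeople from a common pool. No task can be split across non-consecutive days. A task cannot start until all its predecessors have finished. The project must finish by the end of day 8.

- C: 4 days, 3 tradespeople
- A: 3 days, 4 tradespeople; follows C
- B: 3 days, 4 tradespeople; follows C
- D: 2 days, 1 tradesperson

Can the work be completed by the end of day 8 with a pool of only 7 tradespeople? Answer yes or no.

The minimum achievable peak is 8; 7 < 8, so no feasible schedule stays within the cap.

no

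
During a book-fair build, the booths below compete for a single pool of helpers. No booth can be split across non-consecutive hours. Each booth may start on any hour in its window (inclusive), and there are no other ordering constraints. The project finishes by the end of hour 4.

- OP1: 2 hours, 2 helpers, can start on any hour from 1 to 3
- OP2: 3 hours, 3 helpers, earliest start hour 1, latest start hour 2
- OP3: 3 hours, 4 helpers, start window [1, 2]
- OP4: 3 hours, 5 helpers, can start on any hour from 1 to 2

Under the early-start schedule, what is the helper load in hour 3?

12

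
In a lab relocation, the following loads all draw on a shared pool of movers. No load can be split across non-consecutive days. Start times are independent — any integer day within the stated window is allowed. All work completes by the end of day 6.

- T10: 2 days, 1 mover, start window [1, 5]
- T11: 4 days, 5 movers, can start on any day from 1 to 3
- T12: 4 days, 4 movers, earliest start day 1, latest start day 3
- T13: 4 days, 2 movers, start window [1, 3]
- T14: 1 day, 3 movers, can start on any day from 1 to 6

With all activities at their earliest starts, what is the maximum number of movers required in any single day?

15

Early-start schedule: T10@1, T11@1, T12@1, T13@1, T14@1.
Load per day: day 1: 15, day 2: 12, day 3: 11, day 4: 11, day 5: 0, day 6: 0.
Peak is 15.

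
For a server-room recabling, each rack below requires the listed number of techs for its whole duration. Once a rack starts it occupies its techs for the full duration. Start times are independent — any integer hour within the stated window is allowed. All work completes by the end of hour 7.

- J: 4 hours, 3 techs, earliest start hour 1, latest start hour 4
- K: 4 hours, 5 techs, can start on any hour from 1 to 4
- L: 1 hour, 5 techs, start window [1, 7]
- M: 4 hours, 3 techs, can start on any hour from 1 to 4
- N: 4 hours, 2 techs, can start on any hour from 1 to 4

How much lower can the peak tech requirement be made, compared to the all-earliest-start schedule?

Early-start peak: h1:18  h2:13  h3:13  h4:13  h5:0  h6:0  h7:0 ⇒ 18.
Leveled (J@1, K@1, L@1, M@2, N@2): h1:13  h2:13  h3:13  h4:13  h5:5  h6:0  h7:0 ⇒ 13.
Reduction 18 − 13 = 5.

5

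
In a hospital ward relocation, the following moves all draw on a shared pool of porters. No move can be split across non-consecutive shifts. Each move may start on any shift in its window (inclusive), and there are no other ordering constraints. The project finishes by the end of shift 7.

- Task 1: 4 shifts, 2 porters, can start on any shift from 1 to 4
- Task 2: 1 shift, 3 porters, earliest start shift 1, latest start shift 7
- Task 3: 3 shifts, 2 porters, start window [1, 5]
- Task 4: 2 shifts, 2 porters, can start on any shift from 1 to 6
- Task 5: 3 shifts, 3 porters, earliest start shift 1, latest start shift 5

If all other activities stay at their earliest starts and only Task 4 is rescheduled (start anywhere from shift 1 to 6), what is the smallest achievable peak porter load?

10

Task 4@1: s1:12  s2:9  s3:7  s4:2  s5:0  s6:0  s7:0 → peak 12
Task 4@2: s1:10  s2:9  s3:9  s4:2  s5:0  s6:0  s7:0 → peak 10
Task 4@3: s1:10  s2:7  s3:9  s4:4  s5:0  s6:0  s7:0 → peak 10
Task 4@4: s1:10  s2:7  s3:7  s4:4  s5:2  s6:0  s7:0 → peak 10
Task 4@5: s1:10  s2:7  s3:7  s4:2  s5:2  s6:2  s7:0 → peak 10
Task 4@6: s1:10  s2:7  s3:7  s4:2  s5:0  s6:2  s7:2 → peak 10
Best is Task 4@2, peak 10.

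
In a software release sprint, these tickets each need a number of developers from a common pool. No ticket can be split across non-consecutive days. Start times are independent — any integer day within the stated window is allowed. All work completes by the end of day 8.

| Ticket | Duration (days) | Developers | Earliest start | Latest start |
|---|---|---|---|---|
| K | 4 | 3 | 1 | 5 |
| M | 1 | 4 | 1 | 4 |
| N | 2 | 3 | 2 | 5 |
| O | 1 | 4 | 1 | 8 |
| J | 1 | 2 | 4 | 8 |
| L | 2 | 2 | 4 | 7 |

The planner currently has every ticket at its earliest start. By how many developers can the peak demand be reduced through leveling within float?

Early-start peak: d1:11  d2:6  d3:6  d4:7  d5:2  d6:0  d7:0  d8:0 ⇒ 11.
Leveled (K@4, M@1, N@2, O@8, J@4, L@5): d1:4  d2:3  d3:3  d4:5  d5:5  d6:5  d7:3  d8:4 ⇒ 5.
Reduction 11 − 5 = 6.

6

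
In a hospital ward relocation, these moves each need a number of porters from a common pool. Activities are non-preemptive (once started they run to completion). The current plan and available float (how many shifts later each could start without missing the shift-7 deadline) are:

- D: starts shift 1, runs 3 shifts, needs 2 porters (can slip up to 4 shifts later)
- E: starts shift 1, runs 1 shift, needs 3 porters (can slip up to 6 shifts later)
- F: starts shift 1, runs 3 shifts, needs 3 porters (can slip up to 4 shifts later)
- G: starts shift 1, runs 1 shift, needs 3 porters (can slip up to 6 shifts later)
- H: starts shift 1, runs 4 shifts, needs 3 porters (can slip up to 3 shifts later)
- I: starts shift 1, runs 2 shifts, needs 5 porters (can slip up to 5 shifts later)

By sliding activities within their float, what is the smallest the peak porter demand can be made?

7

Early-start (D@1, E@1, F@1, G@1, H@1, I@1) gives peak 19: s1:19  s2:13  s3:8  s4:3  s5:0  s6:0  s7:0.
Shift F→4, G→7, H→4, I→2.
Schedule D@1, E@1, F@4, G@7, H@4, I@2: s1:5  s2:7  s3:7  s4:6  s5:6  s6:6  s7:6 — peak 7.
Total porter-shifts = 43 over 7 shifts ⇒ peak ≥ ⌈43/7⌉ = 7, so 7 is optimal.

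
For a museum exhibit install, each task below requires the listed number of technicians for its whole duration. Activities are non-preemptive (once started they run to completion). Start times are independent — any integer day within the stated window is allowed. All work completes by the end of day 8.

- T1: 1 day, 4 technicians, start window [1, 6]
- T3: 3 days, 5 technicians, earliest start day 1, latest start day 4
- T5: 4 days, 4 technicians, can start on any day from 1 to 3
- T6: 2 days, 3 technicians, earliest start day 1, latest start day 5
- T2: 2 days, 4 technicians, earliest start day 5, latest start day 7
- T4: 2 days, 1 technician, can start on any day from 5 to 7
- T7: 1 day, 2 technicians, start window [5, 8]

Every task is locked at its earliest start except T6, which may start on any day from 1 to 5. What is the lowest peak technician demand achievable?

13

T6@1: d1:16  d2:12  d3:9  d4:4  d5:7  d6:5  d7:0  d8:0 → peak 16
T6@2: d1:13  d2:12  d3:12  d4:4  d5:7  d6:5  d7:0  d8:0 → peak 13
T6@3: d1:13  d2:9  d3:12  d4:7  d5:7  d6:5  d7:0  d8:0 → peak 13
T6@4: d1:13  d2:9  d3:9  d4:7  d5:10  d6:5  d7:0  d8:0 → peak 13
T6@5: d1:13  d2:9  d3:9  d4:4  d5:10  d6:8  d7:0  d8:0 → peak 13
Best is T6@2, peak 13.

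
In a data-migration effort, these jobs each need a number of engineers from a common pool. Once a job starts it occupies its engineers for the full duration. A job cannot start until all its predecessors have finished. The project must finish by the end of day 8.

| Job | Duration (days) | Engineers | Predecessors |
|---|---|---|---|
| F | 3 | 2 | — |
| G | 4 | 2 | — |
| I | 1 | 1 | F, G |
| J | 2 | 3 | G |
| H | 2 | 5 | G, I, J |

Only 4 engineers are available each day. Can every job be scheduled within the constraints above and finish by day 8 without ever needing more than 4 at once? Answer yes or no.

The minimum achievable peak is 5; 4 < 5, so no feasible schedule stays within the cap.

no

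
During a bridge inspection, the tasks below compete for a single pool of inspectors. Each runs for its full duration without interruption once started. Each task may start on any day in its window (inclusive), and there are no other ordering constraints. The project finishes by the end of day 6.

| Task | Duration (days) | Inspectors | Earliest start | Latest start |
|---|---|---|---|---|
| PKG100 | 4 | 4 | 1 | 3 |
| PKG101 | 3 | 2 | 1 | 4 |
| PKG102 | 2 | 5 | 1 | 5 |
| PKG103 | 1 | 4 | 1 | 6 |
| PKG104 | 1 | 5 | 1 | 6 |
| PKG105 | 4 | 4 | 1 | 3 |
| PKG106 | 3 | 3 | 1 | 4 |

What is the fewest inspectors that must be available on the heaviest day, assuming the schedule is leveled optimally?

Early-start (PKG100@1, PKG101@1, PKG102@1, PKG103@1, PKG104@1, PKG105@1, PKG106@1) gives peak 27: d1:27  d2:18  d3:13  d4:8  d5:0  d6:0.
Shift PKG103→5, PKG104→6, PKG105→3, PKG106→4.
Schedule PKG100@1, PKG101@1, PKG102@1, PKG103@5, PKG104@6, PKG105@3, PKG106@4: d1:11  d2:11  d3:10  d4:11  d5:11  d6:12 — peak 12.

12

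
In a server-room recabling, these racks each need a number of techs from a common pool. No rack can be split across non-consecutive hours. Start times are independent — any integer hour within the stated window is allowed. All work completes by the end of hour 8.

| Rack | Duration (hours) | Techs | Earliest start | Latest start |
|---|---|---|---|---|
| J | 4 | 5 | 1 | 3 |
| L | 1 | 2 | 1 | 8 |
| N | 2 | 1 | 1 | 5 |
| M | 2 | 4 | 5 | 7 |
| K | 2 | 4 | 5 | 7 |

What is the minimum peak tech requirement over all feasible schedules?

6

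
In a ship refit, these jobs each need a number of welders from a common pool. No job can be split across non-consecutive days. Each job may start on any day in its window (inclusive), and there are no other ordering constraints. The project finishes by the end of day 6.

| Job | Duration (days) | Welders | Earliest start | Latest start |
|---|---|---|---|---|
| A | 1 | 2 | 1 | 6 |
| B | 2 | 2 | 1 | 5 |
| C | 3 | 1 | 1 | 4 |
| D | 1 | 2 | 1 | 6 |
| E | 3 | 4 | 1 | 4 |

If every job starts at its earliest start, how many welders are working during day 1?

11

At early start, day 1 has: A, B, C, D, E.
Demand: 2 + 2 + 1 + 2 + 4 = 11.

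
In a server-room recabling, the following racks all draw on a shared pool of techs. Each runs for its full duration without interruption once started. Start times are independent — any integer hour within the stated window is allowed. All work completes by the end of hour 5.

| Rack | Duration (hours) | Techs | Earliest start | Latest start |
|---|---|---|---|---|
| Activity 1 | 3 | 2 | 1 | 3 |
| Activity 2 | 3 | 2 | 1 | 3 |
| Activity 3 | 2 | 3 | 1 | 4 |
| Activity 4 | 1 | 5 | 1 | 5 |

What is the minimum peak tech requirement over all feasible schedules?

7

Early-start (Activity 1@1, Activity 2@1, Activity 3@1, Activity 4@1) gives peak 12: h1:12  h2:7  h3:4  h4:0  h5:0.
Shift Activity 4→4.
Schedule Activity 1@1, Activity 2@1, Activity 3@1, Activity 4@4: h1:7  h2:7  h3:4  h4:5  h5:0 — peak 7.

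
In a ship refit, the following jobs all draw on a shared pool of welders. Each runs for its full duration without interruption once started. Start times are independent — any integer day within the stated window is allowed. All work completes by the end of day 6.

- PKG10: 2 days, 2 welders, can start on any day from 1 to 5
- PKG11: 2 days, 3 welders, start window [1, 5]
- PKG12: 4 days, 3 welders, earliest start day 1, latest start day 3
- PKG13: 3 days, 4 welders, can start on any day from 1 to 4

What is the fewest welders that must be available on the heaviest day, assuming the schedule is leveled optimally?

7

Early-start (PKG10@1, PKG11@1, PKG12@1, PKG13@1) gives peak 12: d1:12  d2:12  d3:7  d4:3  d5:0  d6:0.
Shift PKG12→3, PKG13→3.
Schedule PKG10@1, PKG11@1, PKG12@3, PKG13@3: d1:5  d2:5  d3:7  d4:7  d5:7  d6:3 — peak 7.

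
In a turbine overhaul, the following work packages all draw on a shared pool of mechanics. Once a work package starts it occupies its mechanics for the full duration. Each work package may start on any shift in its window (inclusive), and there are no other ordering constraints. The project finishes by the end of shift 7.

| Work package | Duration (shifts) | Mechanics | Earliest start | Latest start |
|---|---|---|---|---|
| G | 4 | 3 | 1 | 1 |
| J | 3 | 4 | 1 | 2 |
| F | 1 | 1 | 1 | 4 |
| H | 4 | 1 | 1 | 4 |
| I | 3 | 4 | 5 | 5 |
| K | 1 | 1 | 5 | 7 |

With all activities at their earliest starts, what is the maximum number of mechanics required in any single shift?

Early-start schedule: G@1, J@1, F@1, H@1, I@5, K@5.
Load per shift: shift 1: 9, shift 2: 8, shift 3: 8, shift 4: 4, shift 5: 5, shift 6: 4, shift 7: 4.
Peak is 9.

9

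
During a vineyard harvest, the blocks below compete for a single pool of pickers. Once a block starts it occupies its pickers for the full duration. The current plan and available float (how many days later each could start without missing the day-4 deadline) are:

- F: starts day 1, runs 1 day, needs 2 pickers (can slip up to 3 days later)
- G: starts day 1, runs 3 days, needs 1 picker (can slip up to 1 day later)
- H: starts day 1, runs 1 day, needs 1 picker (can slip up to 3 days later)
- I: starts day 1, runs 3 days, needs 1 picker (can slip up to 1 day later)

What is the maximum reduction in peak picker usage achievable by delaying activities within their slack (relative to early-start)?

2

Early-start peak: d1:5  d2:2  d3:2  d4:0 ⇒ 5.
Leveled (F@1, G@1, H@2, I@2): d1:3  d2:3  d3:2  d4:1 ⇒ 3.
Reduction 5 − 3 = 2.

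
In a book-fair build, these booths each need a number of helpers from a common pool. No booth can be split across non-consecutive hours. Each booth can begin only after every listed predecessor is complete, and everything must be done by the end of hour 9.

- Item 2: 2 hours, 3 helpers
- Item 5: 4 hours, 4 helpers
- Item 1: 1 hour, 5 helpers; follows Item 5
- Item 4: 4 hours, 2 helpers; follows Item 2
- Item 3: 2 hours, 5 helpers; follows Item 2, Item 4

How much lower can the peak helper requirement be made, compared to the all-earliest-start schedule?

Early-start peak: h1:7  h2:7  h3:6  h4:6  h5:7  h6:2  h7:5  h8:5  h9:0 ⇒ 7.
Leveled (Item 2@1, Item 5@3, Item 1@7, Item 4@3, Item 3@8): h1:3  h2:3  h3:6  h4:6  h5:6  h6:6  h7:5  h8:5  h9:5 ⇒ 6.
Reduction 7 − 6 = 1.

1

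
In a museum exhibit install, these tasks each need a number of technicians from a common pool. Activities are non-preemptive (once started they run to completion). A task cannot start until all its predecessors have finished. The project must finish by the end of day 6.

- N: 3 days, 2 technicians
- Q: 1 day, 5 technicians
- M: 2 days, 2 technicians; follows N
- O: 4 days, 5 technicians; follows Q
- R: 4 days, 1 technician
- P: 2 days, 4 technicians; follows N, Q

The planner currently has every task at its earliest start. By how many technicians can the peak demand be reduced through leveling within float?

1

Early-start peak: d1:8  d2:8  d3:8  d4:12  d5:11  d6:0 ⇒ 12.
Leveled (N@1, Q@1, M@4, O@2, R@1, P@5): d1:8  d2:8  d3:8  d4:8  d5:11  d6:4 ⇒ 11.
Reduction 12 − 11 = 1.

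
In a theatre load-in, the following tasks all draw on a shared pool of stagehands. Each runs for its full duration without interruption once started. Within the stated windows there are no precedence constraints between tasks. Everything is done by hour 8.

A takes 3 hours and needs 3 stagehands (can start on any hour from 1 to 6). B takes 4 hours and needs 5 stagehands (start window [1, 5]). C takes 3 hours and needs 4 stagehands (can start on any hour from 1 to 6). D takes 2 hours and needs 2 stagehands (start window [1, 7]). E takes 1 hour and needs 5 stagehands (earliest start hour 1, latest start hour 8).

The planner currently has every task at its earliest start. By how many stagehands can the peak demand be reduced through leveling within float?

Early-start peak: h1:19  h2:14  h3:12  h4:5  h5:0  h6:0  h7:0  h8:0 ⇒ 19.
Leveled (A@1, B@4, C@1, D@4, E@8): h1:7  h2:7  h3:7  h4:7  h5:7  h6:5  h7:5  h8:5 ⇒ 7.
Reduction 19 − 7 = 12.

12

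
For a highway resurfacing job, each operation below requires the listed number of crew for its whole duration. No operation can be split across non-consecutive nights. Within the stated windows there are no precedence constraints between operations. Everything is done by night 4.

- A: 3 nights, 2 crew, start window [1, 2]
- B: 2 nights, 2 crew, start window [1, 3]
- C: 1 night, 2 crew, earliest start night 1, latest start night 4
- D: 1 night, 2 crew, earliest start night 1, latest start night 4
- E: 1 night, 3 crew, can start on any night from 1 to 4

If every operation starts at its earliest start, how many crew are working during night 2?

At early start, night 2 has: A, B.
Demand: 2 + 2 = 4.

4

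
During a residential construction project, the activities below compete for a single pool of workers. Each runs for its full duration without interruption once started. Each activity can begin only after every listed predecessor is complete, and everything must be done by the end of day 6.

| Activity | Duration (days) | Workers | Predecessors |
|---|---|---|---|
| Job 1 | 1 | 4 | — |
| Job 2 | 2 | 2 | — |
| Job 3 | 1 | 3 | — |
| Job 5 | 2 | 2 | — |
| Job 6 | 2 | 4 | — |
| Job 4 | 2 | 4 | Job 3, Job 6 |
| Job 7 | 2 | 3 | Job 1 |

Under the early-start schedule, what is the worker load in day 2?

11

At early start, day 2 has: Job 2, Job 5, Job 6, Job 7.
Demand: 2 + 2 + 4 + 3 = 11.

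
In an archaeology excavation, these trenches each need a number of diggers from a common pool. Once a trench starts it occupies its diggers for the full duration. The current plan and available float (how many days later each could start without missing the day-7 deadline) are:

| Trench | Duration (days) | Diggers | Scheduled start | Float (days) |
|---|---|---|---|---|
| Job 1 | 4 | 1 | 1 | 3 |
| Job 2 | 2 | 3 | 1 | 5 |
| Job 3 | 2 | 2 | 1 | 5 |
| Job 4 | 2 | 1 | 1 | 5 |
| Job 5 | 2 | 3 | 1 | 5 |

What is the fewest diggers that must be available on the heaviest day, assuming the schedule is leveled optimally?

Early-start (Job 1@1, Job 2@1, Job 3@1, Job 4@1, Job 5@1) gives peak 10: d1:10  d2:10  d3:1  d4:1  d5:0  d6:0  d7:0.
Shift Job 3→3, Job 4→3, Job 5→5.
Schedule Job 1@1, Job 2@1, Job 3@3, Job 4@3, Job 5@5: d1:4  d2:4  d3:4  d4:4  d5:3  d6:3  d7:0 — peak 4.
Total digger-days = 22 over 7 days ⇒ peak ≥ ⌈22/7⌉ = 4, so 4 is optimal.

4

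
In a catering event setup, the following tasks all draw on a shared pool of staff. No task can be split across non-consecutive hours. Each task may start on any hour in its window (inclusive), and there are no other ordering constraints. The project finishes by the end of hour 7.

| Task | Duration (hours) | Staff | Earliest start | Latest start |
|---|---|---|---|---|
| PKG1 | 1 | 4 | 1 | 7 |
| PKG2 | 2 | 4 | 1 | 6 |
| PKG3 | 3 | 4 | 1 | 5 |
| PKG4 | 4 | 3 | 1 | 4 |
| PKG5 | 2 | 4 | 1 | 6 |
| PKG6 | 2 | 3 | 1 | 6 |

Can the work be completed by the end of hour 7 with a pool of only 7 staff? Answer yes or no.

no

Total staffer-hours = 50; over 7 hours the average is 50/7 > 7, so some hour must exceed 7.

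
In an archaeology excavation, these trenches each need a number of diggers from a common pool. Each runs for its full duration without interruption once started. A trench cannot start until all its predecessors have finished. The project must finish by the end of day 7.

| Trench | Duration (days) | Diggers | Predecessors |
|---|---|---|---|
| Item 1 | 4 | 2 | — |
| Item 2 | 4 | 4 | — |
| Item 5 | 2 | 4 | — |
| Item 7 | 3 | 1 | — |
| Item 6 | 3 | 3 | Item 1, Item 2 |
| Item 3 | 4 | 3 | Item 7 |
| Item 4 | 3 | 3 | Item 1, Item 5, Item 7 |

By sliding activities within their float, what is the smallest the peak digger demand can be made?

Schedule Item 1@1, Item 2@1, Item 5@1, Item 7@1, Item 6@5, Item 3@4, Item 4@5: d1:11  d2:11  d3:7  d4:9  d5:9  d6:9  d7:9 — peak 11.
No arrangement of the 3 feasible schedules does better.

11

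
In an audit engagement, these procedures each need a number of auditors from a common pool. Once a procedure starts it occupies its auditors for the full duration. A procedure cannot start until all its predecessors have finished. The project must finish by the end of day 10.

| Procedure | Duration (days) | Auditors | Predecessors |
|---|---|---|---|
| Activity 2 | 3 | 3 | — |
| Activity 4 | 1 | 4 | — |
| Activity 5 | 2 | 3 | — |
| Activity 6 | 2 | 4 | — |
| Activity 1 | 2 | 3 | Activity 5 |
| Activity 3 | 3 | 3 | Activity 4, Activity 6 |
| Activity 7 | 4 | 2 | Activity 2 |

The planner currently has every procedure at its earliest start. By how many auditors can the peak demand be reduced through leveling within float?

8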